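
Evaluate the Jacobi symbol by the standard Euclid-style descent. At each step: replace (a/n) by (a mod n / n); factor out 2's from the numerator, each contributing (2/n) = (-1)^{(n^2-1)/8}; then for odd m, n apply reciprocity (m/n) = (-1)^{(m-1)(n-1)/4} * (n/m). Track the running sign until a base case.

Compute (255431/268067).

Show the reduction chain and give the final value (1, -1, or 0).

1

flip (255431/268067) -> (268067/255431): both odd, 255431 mod 4 = 3, 268067 mod 4 = 3, so the flip contributes -1; sign now -1
(268067/255431): 268067 mod 255431 = 12636, so (268067/255431) = (12636/255431)
factor out 2^2: 12636 = 2^2·3159; with 255431 mod 8 = 7, (2/255431) = +1; sign now -1; continue with (3159/255431)
flip (3159/255431) -> (255431/3159): both odd, 3159 mod 4 = 3, 255431 mod 4 = 3, so the flip contributes -1; sign now +1
(255431/3159): 255431 mod 3159 = 2711, so (255431/3159) = (2711/3159)
flip (2711/3159) -> (3159/2711): both odd, 2711 mod 4 = 3, 3159 mod 4 = 3, so the flip contributes -1; sign now -1
(3159/2711): 3159 mod 2711 = 448, so (3159/2711) = (448/2711)
factor out 2^6: 448 = 2^6·7; with 2711 mod 8 = 7, (2/2711) = +1; sign now -1; continue with (7/2711)
flip (7/2711) -> (2711/7): both odd, 7 mod 4 = 3, 2711 mod 4 = 3, so the flip contributes -1; sign now +1
(2711/7): 2711 mod 7 = 2, so (2711/7) = (2/7)
factor out 2^1: 2 = 2^1·1; with 7 mod 8 = 7, (2/7) = +1; sign now +1; continue with (1/7)
reached (1/7) = 1, so the symbol is +1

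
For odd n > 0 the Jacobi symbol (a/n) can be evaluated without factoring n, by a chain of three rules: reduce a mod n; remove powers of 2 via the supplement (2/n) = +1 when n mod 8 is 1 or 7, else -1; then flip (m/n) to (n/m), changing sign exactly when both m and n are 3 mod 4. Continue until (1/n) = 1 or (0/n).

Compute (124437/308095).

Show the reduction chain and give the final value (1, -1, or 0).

-1

flip (124437/308095) -> (308095/124437): both odd, 124437 mod 4 = 1, 308095 mod 4 = 3, so the flip contributes +1; sign now +1
(308095/124437): 308095 mod 124437 = 59221, so (308095/124437) = (59221/124437)
flip (59221/124437) -> (124437/59221): both odd, 59221 mod 4 = 1, 124437 mod 4 = 1, so the flip contributes +1; sign now +1
(124437/59221): 124437 mod 59221 = 5995, so (124437/59221) = (5995/59221)
flip (5995/59221) -> (59221/5995): both odd, 5995 mod 4 = 3, 59221 mod 4 = 1, so the flip contributes +1; sign now +1
(59221/5995): 59221 mod 5995 = 5266, so (59221/5995) = (5266/5995)
factor out 2^1: 5266 = 2^1·2633; with 5995 mod 8 = 3, (2/5995) = -1; sign now -1; continue with (2633/5995)
flip (2633/5995) -> (5995/2633): both odd, 2633 mod 4 = 1, 5995 mod 4 = 3, so the flip contributes +1; sign now -1
(5995/2633): 5995 mod 2633 = 729, so (5995/2633) = (729/2633)
flip (729/2633) -> (2633/729): both odd, 729 mod 4 = 1, 2633 mod 4 = 1, so the flip contributes +1; sign now -1
(2633/729): 2633 mod 729 = 446, so (2633/729) = (446/729)
factor out 2^1: 446 = 2^1·223; with 729 mod 8 = 1, (2/729) = +1; sign now -1; continue with (223/729)
flip (223/729) -> (729/223): both odd, 223 mod 4 = 3, 729 mod 4 = 1, so the flip contributes +1; sign now -1
(729/223): 729 mod 223 = 60, so (729/223) = (60/223)
factor out 2^2: 60 = 2^2·15; with 223 mod 8 = 7, (2/223) = +1; sign now -1; continue with (15/223)
flip (15/223) -> (223/15): both odd, 15 mod 4 = 3, 223 mod 4 = 3, so the flip contributes -1; sign now +1
(223/15): 223 mod 15 = 13, so (223/15) = (13/15)
flip (13/15) -> (15/13): both odd, 13 mod 4 = 1, 15 mod 4 = 3, so the flip contributes +1; sign now +1
(15/13): 15 mod 13 = 2, so (15/13) = (2/13)
factor out 2^1: 2 = 2^1·1; with 13 mod 8 = 5, (2/13) = -1; sign now -1; continue with (1/13)
reached (1/13) = 1, so the symbol is -1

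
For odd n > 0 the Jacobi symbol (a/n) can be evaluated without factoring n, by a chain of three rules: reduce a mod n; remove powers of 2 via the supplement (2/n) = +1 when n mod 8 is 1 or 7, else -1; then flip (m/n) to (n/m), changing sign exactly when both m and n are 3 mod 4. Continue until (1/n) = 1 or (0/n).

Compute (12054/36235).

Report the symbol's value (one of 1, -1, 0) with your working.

1

factor out 2^1: 12054 = 2^1·6027; with 36235 mod 8 = 3, (2/36235) = -1; sign now -1; continue with (6027/36235)
flip (6027/36235) -> (36235/6027): both odd, 6027 mod 4 = 3, 36235 mod 4 = 3, so the flip contributes -1; sign now +1
(36235/6027): 36235 mod 6027 = 73, so (36235/6027) = (73/6027)
flip (73/6027) -> (6027/73): both odd, 73 mod 4 = 1, 6027 mod 4 = 3, so the flip contributes +1; sign now +1
(6027/73): 6027 mod 73 = 41, so (6027/73) = (41/73)
flip (41/73) -> (73/41): both odd, 41 mod 4 = 1, 73 mod 4 = 1, so the flip contributes +1; sign now +1
(73/41): 73 mod 41 = 32, so (73/41) = (32/41)
factor out 2^5: 32 = 2^5·1; with 41 mod 8 = 1, (2/41) = +1; sign now +1; continue with (1/41)
reached (1/41) = 1, so the symbol is +1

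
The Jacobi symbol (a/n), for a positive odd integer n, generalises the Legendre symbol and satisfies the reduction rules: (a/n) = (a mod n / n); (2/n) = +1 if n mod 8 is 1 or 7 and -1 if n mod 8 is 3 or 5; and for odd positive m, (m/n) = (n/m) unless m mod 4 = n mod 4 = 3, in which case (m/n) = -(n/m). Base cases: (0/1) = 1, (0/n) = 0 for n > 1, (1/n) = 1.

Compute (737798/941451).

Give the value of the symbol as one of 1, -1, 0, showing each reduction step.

factor out 2^1: 737798 = 2^1·368899; with 941451 mod 8 = 3, (2/941451) = -1; sign now -1; continue with (368899/941451)
flip (368899/941451) -> (941451/368899): both odd, 368899 mod 4 = 3, 941451 mod 4 = 3, so the flip contributes -1; sign now +1
(941451/368899): 941451 mod 368899 = 203653, so (941451/368899) = (203653/368899)
flip (203653/368899) -> (368899/203653): both odd, 203653 mod 4 = 1, 368899 mod 4 = 3, so the flip contributes +1; sign now +1
(368899/203653): 368899 mod 203653 = 165246, so (368899/203653) = (165246/203653)
factor out 2^1: 165246 = 2^1·82623; with 203653 mod 8 = 5, (2/203653) = -1; sign now -1; continue with (82623/203653)
flip (82623/203653) -> (203653/82623): both odd, 82623 mod 4 = 3, 203653 mod 4 = 1, so the flip contributes +1; sign now -1
(203653/82623): 203653 mod 82623 = 38407, so (203653/82623) = (38407/82623)
flip (38407/82623) -> (82623/38407): both odd, 38407 mod 4 = 3, 82623 mod 4 = 3, so the flip contributes -1; sign now +1
(82623/38407): 82623 mod 38407 = 5809, so (82623/38407) = (5809/38407)
flip (5809/38407) -> (38407/5809): both odd, 5809 mod 4 = 1, 38407 mod 4 = 3, so the flip contributes +1; sign now +1
(38407/5809): 38407 mod 5809 = 3553, so (38407/5809) = (3553/5809)
flip (3553/5809) -> (5809/3553): both odd, 3553 mod 4 = 1, 5809 mod 4 = 1, so the flip contributes +1; sign now +1
(5809/3553): 5809 mod 3553 = 2256, so (5809/3553) = (2256/3553)
factor out 2^4: 2256 = 2^4·141; with 3553 mod 8 = 1, (2/3553) = +1; sign now +1; continue with (141/3553)
flip (141/3553) -> (3553/141): both odd, 141 mod 4 = 1, 3553 mod 4 = 1, so the flip contributes +1; sign now +1
(3553/141): 3553 mod 141 = 28, so (3553/141) = (28/141)
factor out 2^2: 28 = 2^2·7; with 141 mod 8 = 5, (2/141) = -1; sign now +1; continue with (7/141)
flip (7/141) -> (141/7): both odd, 7 mod 4 = 3, 141 mod 4 = 1, so the flip contributes +1; sign now +1
(141/7): 141 mod 7 = 1, so (141/7) = (1/7)
reached (1/7) = 1, so the symbol is +1

1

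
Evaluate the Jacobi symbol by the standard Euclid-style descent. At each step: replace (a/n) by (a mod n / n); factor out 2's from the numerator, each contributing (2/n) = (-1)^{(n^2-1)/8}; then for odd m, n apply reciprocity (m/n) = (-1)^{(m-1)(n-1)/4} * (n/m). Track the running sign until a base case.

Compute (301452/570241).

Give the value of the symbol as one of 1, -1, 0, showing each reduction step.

factor out 2^2: 301452 = 2^2·75363; with 570241 mod 8 = 1, (2/570241) = +1; sign now +1; continue with (75363/570241)
flip (75363/570241) -> (570241/75363): both odd, 75363 mod 4 = 3, 570241 mod 4 = 1, so the flip contributes +1; sign now +1
(570241/75363): 570241 mod 75363 = 42700, so (570241/75363) = (42700/75363)
factor out 2^2: 42700 = 2^2·10675; with 75363 mod 8 = 3, (2/75363) = -1; sign now +1; continue with (10675/75363)
flip (10675/75363) -> (75363/10675): both odd, 10675 mod 4 = 3, 75363 mod 4 = 3, so the flip contributes -1; sign now -1
(75363/10675): 75363 mod 10675 = 638, so (75363/10675) = (638/10675)
factor out 2^1: 638 = 2^1·319; with 10675 mod 8 = 3, (2/10675) = -1; sign now +1; continue with (319/10675)
flip (319/10675) -> (10675/319): both odd, 319 mod 4 = 3, 10675 mod 4 = 3, so the flip contributes -1; sign now -1
(10675/319): 10675 mod 319 = 148, so (10675/319) = (148/319)
factor out 2^2: 148 = 2^2·37; with 319 mod 8 = 7, (2/319) = +1; sign now -1; continue with (37/319)
flip (37/319) -> (319/37): both odd, 37 mod 4 = 1, 319 mod 4 = 3, so the flip contributes +1; sign now -1
(319/37): 319 mod 37 = 23, so (319/37) = (23/37)
flip (23/37) -> (37/23): both odd, 23 mod 4 = 3, 37 mod 4 = 1, so the flip contributes +1; sign now -1
(37/23): 37 mod 23 = 14, so (37/23) = (14/23)
factor out 2^1: 14 = 2^1·7; with 23 mod 8 = 7, (2/23) = +1; sign now -1; continue with (7/23)
flip (7/23) -> (23/7): both odd, 7 mod 4 = 3, 23 mod 4 = 3, so the flip contributes -1; sign now +1
(23/7): 23 mod 7 = 2, so (23/7) = (2/7)
factor out 2^1: 2 = 2^1·1; with 7 mod 8 = 7, (2/7) = +1; sign now +1; continue with (1/7)
reached (1/7) = 1, so the symbol is +1

1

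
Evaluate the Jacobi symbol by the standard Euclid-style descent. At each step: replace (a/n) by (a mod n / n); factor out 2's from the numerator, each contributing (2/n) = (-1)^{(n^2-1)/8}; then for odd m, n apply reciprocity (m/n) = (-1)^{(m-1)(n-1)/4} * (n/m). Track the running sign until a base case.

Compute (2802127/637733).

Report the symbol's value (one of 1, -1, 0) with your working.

1

(2802127/637733) = (251195/637733)   [reduce mod 637733]
reciprocity: (251195/637733) = +1·(637733/251195) since 251195 mod 4 = 3, 637733 mod 4 = 1; sign now +1
(637733/251195) = (135343/251195)   [reduce mod 251195]
reciprocity: (135343/251195) = -1·(251195/135343) since 135343 mod 4 = 3, 251195 mod 4 = 3; sign now -1
(251195/135343) = (115852/135343)   [reduce mod 135343]
115852 = 2^2·28963; (2/135343) = +1 since 135343 mod 8 = 7, so (115852/135343) = (+1)^2·(28963/135343); sign now -1
reciprocity: (28963/135343) = -1·(135343/28963) since 28963 mod 4 = 3, 135343 mod 4 = 3; sign now +1
(135343/28963) = (19491/28963)   [reduce mod 28963]
reciprocity: (19491/28963) = -1·(28963/19491) since 19491 mod 4 = 3, 28963 mod 4 = 3; sign now -1
(28963/19491) = (9472/19491)   [reduce mod 19491]
9472 = 2^8·37; (2/19491) = -1 since 19491 mod 8 = 3, so (9472/19491) = (-1)^8·(37/19491); sign now -1
reciprocity: (37/19491) = +1·(19491/37) since 37 mod 4 = 1, 19491 mod 4 = 3; sign now -1
(19491/37) = (29/37)   [reduce mod 37]
reciprocity: (29/37) = +1·(37/29) since 29 mod 4 = 1, 37 mod 4 = 1; sign now -1
(37/29) = (8/29)   [reduce mod 29]
8 = 2^3·1; (2/29) = -1 since 29 mod 8 = 5, so (8/29) = (-1)^3·(1/29); sign now +1
(1/29) = 1; final value = sign = +1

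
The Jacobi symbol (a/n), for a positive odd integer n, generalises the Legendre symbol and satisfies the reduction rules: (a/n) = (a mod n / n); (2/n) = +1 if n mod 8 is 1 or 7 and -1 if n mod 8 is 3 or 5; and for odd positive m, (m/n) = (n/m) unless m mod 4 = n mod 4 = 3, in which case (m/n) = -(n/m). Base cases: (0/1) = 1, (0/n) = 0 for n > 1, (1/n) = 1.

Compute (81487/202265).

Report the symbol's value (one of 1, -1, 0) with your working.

0

flip (81487/202265) -> (202265/81487): both odd, 81487 mod 4 = 3, 202265 mod 4 = 1, so the flip contributes +1; sign now +1
(202265/81487): 202265 mod 81487 = 39291, so (202265/81487) = (39291/81487)
flip (39291/81487) -> (81487/39291): both odd, 39291 mod 4 = 3, 81487 mod 4 = 3, so the flip contributes -1; sign now -1
(81487/39291): 81487 mod 39291 = 2905, so (81487/39291) = (2905/39291)
flip (2905/39291) -> (39291/2905): both odd, 2905 mod 4 = 1, 39291 mod 4 = 3, so the flip contributes +1; sign now -1
(39291/2905): 39291 mod 2905 = 1526, so (39291/2905) = (1526/2905)
factor out 2^1: 1526 = 2^1·763; with 2905 mod 8 = 1, (2/2905) = +1; sign now -1; continue with (763/2905)
flip (763/2905) -> (2905/763): both odd, 763 mod 4 = 3, 2905 mod 4 = 1, so the flip contributes +1; sign now -1
(2905/763): 2905 mod 763 = 616, so (2905/763) = (616/763)
factor out 2^3: 616 = 2^3·77; with 763 mod 8 = 3, (2/763) = -1; sign now +1; continue with (77/763)
flip (77/763) -> (763/77): both odd, 77 mod 4 = 1, 763 mod 4 = 3, so the flip contributes +1; sign now +1
(763/77): 763 mod 77 = 70, so (763/77) = (70/77)
factor out 2^1: 70 = 2^1·35; with 77 mod 8 = 5, (2/77) = -1; sign now -1; continue with (35/77)
flip (35/77) -> (77/35): both odd, 35 mod 4 = 3, 77 mod 4 = 1, so the flip contributes +1; sign now -1
(77/35): 77 mod 35 = 7, so (77/35) = (7/35)
flip (7/35) -> (35/7): both odd, 7 mod 4 = 3, 35 mod 4 = 3, so the flip contributes -1; sign now +1
(35/7): 35 mod 7 = 0, so (35/7) = (0/7)
reached (0/7); gcd(a, n) > 1, so (0/7) = 0 and the symbol is 0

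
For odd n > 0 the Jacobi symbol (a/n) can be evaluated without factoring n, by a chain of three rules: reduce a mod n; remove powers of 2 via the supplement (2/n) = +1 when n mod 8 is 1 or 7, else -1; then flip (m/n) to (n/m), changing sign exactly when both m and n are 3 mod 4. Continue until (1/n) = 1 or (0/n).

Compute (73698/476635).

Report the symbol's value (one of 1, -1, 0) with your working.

1

73698 = 2^1·36849; (2/476635) = -1 since 476635 mod 8 = 3, so (73698/476635) = (-1)^1·(36849/476635); sign now -1
reciprocity: (36849/476635) = +1·(476635/36849) since 36849 mod 4 = 1, 476635 mod 4 = 3; sign now -1
(476635/36849) = (34447/36849)   [reduce mod 36849]
reciprocity: (34447/36849) = +1·(36849/34447) since 34447 mod 4 = 3, 36849 mod 4 = 1; sign now -1
(36849/34447) = (2402/34447)   [reduce mod 34447]
2402 = 2^1·1201; (2/34447) = +1 since 34447 mod 8 = 7, so (2402/34447) = (+1)^1·(1201/34447); sign now -1
reciprocity: (1201/34447) = +1·(34447/1201) since 1201 mod 4 = 1, 34447 mod 4 = 3; sign now -1
(34447/1201) = (819/1201)   [reduce mod 1201]
reciprocity: (819/1201) = +1·(1201/819) since 819 mod 4 = 3, 1201 mod 4 = 1; sign now -1
(1201/819) = (382/819)   [reduce mod 819]
382 = 2^1·191; (2/819) = -1 since 819 mod 8 = 3, so (382/819) = (-1)^1·(191/819); sign now +1
reciprocity: (191/819) = -1·(819/191) since 191 mod 4 = 3, 819 mod 4 = 3; sign now -1
(819/191) = (55/191)   [reduce mod 191]
reciprocity: (55/191) = -1·(191/55) since 55 mod 4 = 3, 191 mod 4 = 3; sign now +1
(191/55) = (26/55)   [reduce mod 55]
26 = 2^1·13; (2/55) = +1 since 55 mod 8 = 7, so (26/55) = (+1)^1·(13/55); sign now +1
reciprocity: (13/55) = +1·(55/13) since 13 mod 4 = 1, 55 mod 4 = 3; sign now +1
(55/13) = (3/13)   [reduce mod 13]
reciprocity: (3/13) = +1·(13/3) since 3 mod 4 = 3, 13 mod 4 = 1; sign now +1
(13/3) = (1/3)   [reduce mod 3]
(1/3) = 1; final value = sign = +1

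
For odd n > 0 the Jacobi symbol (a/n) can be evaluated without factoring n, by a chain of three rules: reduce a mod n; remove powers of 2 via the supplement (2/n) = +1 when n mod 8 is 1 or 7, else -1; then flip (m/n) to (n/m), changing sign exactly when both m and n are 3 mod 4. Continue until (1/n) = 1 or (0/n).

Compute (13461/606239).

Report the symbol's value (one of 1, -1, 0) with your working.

1

flip (13461/606239) -> (606239/13461): both odd, 13461 mod 4 = 1, 606239 mod 4 = 3, so the flip contributes +1; sign now +1
(606239/13461): 606239 mod 13461 = 494, so (606239/13461) = (494/13461)
factor out 2^1: 494 = 2^1·247; with 13461 mod 8 = 5, (2/13461) = -1; sign now -1; continue with (247/13461)
flip (247/13461) -> (13461/247): both odd, 247 mod 4 = 3, 13461 mod 4 = 1, so the flip contributes +1; sign now -1
(13461/247): 13461 mod 247 = 123, so (13461/247) = (123/247)
flip (123/247) -> (247/123): both odd, 123 mod 4 = 3, 247 mod 4 = 3, so the flip contributes -1; sign now +1
(247/123): 247 mod 123 = 1, so (247/123) = (1/123)
reached (1/123) = 1, so the symbol is +1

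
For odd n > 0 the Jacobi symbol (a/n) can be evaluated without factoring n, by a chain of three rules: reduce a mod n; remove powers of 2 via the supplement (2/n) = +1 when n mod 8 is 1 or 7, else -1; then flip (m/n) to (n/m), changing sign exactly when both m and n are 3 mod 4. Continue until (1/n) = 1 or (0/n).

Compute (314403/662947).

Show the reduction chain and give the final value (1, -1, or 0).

reciprocity: (314403/662947) = -1·(662947/314403) since 314403 mod 4 = 3, 662947 mod 4 = 3; sign now -1
(662947/314403) = (34141/314403)   [reduce mod 314403]
reciprocity: (34141/314403) = +1·(314403/34141) since 34141 mod 4 = 1, 314403 mod 4 = 3; sign now -1
(314403/34141) = (7134/34141)   [reduce mod 34141]
7134 = 2^1·3567; (2/34141) = -1 since 34141 mod 8 = 5, so (7134/34141) = (-1)^1·(3567/34141); sign now +1
reciprocity: (3567/34141) = +1·(34141/3567) since 3567 mod 4 = 3, 34141 mod 4 = 1; sign now +1
(34141/3567) = (2038/3567)   [reduce mod 3567]
2038 = 2^1·1019; (2/3567) = +1 since 3567 mod 8 = 7, so (2038/3567) = (+1)^1·(1019/3567); sign now +1
reciprocity: (1019/3567) = -1·(3567/1019) since 1019 mod 4 = 3, 3567 mod 4 = 3; sign now -1
(3567/1019) = (510/1019)   [reduce mod 1019]
510 = 2^1·255; (2/1019) = -1 since 1019 mod 8 = 3, so (510/1019) = (-1)^1·(255/1019); sign now +1
reciprocity: (255/1019) = -1·(1019/255) since 255 mod 4 = 3, 1019 mod 4 = 3; sign now -1
(1019/255) = (254/255)   [reduce mod 255]
254 = 2^1·127; (2/255) = +1 since 255 mod 8 = 7, so (254/255) = (+1)^1·(127/255); sign now -1
reciprocity: (127/255) = -1·(255/127) since 127 mod 4 = 3, 255 mod 4 = 3; sign now +1
(255/127) = (1/127)   [reduce mod 127]
(1/127) = 1; final value = sign = +1

1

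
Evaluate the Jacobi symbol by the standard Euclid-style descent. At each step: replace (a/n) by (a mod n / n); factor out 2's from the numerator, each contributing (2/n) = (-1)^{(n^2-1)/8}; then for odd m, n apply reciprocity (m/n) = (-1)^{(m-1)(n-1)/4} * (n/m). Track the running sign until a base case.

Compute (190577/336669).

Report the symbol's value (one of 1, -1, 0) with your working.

-1

reciprocity: (190577/336669) = +1·(336669/190577) since 190577 mod 4 = 1, 336669 mod 4 = 1; sign now +1
(336669/190577) = (146092/190577)   [reduce mod 190577]
146092 = 2^2·36523; (2/190577) = +1 since 190577 mod 8 = 1, so (146092/190577) = (+1)^2·(36523/190577); sign now +1
reciprocity: (36523/190577) = +1·(190577/36523) since 36523 mod 4 = 3, 190577 mod 4 = 1; sign now +1
(190577/36523) = (7962/36523)   [reduce mod 36523]
7962 = 2^1·3981; (2/36523) = -1 since 36523 mod 8 = 3, so (7962/36523) = (-1)^1·(3981/36523); sign now -1
reciprocity: (3981/36523) = +1·(36523/3981) since 3981 mod 4 = 1, 36523 mod 4 = 3; sign now -1
(36523/3981) = (694/3981)   [reduce mod 3981]
694 = 2^1·347; (2/3981) = -1 since 3981 mod 8 = 5, so (694/3981) = (-1)^1·(347/3981); sign now +1
reciprocity: (347/3981) = +1·(3981/347) since 347 mod 4 = 3, 3981 mod 4 = 1; sign now +1
(3981/347) = (164/347)   [reduce mod 347]
164 = 2^2·41; (2/347) = -1 since 347 mod 8 = 3, so (164/347) = (-1)^2·(41/347); sign now +1
reciprocity: (41/347) = +1·(347/41) since 41 mod 4 = 1, 347 mod 4 = 3; sign now +1
(347/41) = (19/41)   [reduce mod 41]
reciprocity: (19/41) = +1·(41/19) since 19 mod 4 = 3, 41 mod 4 = 1; sign now +1
(41/19) = (3/19)   [reduce mod 19]
reciprocity: (3/19) = -1·(19/3) since 3 mod 4 = 3, 19 mod 4 = 3; sign now -1
(19/3) = (1/3)   [reduce mod 3]
(1/3) = 1; final value = sign = -1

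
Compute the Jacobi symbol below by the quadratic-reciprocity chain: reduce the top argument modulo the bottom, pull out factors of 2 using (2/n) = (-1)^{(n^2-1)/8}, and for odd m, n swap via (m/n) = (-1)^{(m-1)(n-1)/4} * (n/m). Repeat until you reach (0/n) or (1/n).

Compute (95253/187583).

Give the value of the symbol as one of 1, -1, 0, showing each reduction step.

1

reciprocity: (95253/187583) = +1·(187583/95253) since 95253 mod 4 = 1, 187583 mod 4 = 3; sign now +1
(187583/95253) = (92330/95253)   [reduce mod 95253]
92330 = 2^1·46165; (2/95253) = -1 since 95253 mod 8 = 5, so (92330/95253) = (-1)^1·(46165/95253); sign now -1
reciprocity: (46165/95253) = +1·(95253/46165) since 46165 mod 4 = 1, 95253 mod 4 = 1; sign now -1
(95253/46165) = (2923/46165)   [reduce mod 46165]
reciprocity: (2923/46165) = +1·(46165/2923) since 2923 mod 4 = 3, 46165 mod 4 = 1; sign now -1
(46165/2923) = (2320/2923)   [reduce mod 2923]
2320 = 2^4·145; (2/2923) = -1 since 2923 mod 8 = 3, so (2320/2923) = (-1)^4·(145/2923); sign now -1
reciprocity: (145/2923) = +1·(2923/145) since 145 mod 4 = 1, 2923 mod 4 = 3; sign now -1
(2923/145) = (23/145)   [reduce mod 145]
reciprocity: (23/145) = +1·(145/23) since 23 mod 4 = 3, 145 mod 4 = 1; sign now -1
(145/23) = (7/23)   [reduce mod 23]
reciprocity: (7/23) = -1·(23/7) since 7 mod 4 = 3, 23 mod 4 = 3; sign now +1
(23/7) = (2/7)   [reduce mod 7]
2 = 2^1·1; (2/7) = +1 since 7 mod 8 = 7, so (2/7) = (+1)^1·(1/7); sign now +1
(1/7) = 1; final value = sign = +1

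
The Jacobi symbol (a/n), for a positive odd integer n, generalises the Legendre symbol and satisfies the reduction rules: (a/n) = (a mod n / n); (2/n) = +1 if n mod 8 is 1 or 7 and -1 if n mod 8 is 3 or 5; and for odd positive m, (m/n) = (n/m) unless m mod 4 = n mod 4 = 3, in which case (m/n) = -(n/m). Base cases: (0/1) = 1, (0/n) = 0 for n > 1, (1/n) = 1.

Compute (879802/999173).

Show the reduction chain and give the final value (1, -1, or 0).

factor out 2^1: 879802 = 2^1·439901; with 999173 mod 8 = 5, (2/999173) = -1; sign now -1; continue with (439901/999173)
flip (439901/999173) -> (999173/439901): both odd, 439901 mod 4 = 1, 999173 mod 4 = 1, so the flip contributes +1; sign now -1
(999173/439901): 999173 mod 439901 = 119371, so (999173/439901) = (119371/439901)
flip (119371/439901) -> (439901/119371): both odd, 119371 mod 4 = 3, 439901 mod 4 = 1, so the flip contributes +1; sign now -1
(439901/119371): 439901 mod 119371 = 81788, so (439901/119371) = (81788/119371)
factor out 2^2: 81788 = 2^2·20447; with 119371 mod 8 = 3, (2/119371) = -1; sign now -1; continue with (20447/119371)
flip (20447/119371) -> (119371/20447): both odd, 20447 mod 4 = 3, 119371 mod 4 = 3, so the flip contributes -1; sign now +1
(119371/20447): 119371 mod 20447 = 17136, so (119371/20447) = (17136/20447)
factor out 2^4: 17136 = 2^4·1071; with 20447 mod 8 = 7, (2/20447) = +1; sign now +1; continue with (1071/20447)
flip (1071/20447) -> (20447/1071): both odd, 1071 mod 4 = 3, 20447 mod 4 = 3, so the flip contributes -1; sign now -1
(20447/1071): 20447 mod 1071 = 98, so (20447/1071) = (98/1071)
factor out 2^1: 98 = 2^1·49; with 1071 mod 8 = 7, (2/1071) = +1; sign now -1; continue with (49/1071)
flip (49/1071) -> (1071/49): both odd, 49 mod 4 = 1, 1071 mod 4 = 3, so the flip contributes +1; sign now -1
(1071/49): 1071 mod 49 = 42, so (1071/49) = (42/49)
factor out 2^1: 42 = 2^1·21; with 49 mod 8 = 1, (2/49) = +1; sign now -1; continue with (21/49)
flip (21/49) -> (49/21): both odd, 21 mod 4 = 1, 49 mod 4 = 1, so the flip contributes +1; sign now -1
(49/21): 49 mod 21 = 7, so (49/21) = (7/21)
flip (7/21) -> (21/7): both odd, 7 mod 4 = 3, 21 mod 4 = 1, so the flip contributes +1; sign now -1
(21/7): 21 mod 7 = 0, so (21/7) = (0/7)
reached (0/7); gcd(a, n) > 1, so (0/7) = 0 and the symbol is 0

0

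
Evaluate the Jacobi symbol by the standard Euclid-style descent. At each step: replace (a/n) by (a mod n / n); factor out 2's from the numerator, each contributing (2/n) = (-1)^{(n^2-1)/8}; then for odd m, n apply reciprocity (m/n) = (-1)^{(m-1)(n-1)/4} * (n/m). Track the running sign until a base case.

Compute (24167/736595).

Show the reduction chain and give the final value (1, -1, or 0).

reciprocity: (24167/736595) = -1·(736595/24167) since 24167 mod 4 = 3, 736595 mod 4 = 3; sign now -1
(736595/24167) = (11585/24167)   [reduce mod 24167]
reciprocity: (11585/24167) = +1·(24167/11585) since 11585 mod 4 = 1, 24167 mod 4 = 3; sign now -1
(24167/11585) = (997/11585)   [reduce mod 11585]
reciprocity: (997/11585) = +1·(11585/997) since 997 mod 4 = 1, 11585 mod 4 = 1; sign now -1
(11585/997) = (618/997)   [reduce mod 997]
618 = 2^1·309; (2/997) = -1 since 997 mod 8 = 5, so (618/997) = (-1)^1·(309/997); sign now +1
reciprocity: (309/997) = +1·(997/309) since 309 mod 4 = 1, 997 mod 4 = 1; sign now +1
(997/309) = (70/309)   [reduce mod 309]
70 = 2^1·35; (2/309) = -1 since 309 mod 8 = 5, so (70/309) = (-1)^1·(35/309); sign now -1
reciprocity: (35/309) = +1·(309/35) since 35 mod 4 = 3, 309 mod 4 = 1; sign now -1
(309/35) = (29/35)   [reduce mod 35]
reciprocity: (29/35) = +1·(35/29) since 29 mod 4 = 1, 35 mod 4 = 3; sign now -1
(35/29) = (6/29)   [reduce mod 29]
6 = 2^1·3; (2/29) = -1 since 29 mod 8 = 5, so (6/29) = (-1)^1·(3/29); sign now +1
reciprocity: (3/29) = +1·(29/3) since 3 mod 4 = 3, 29 mod 4 = 1; sign now +1
(29/3) = (2/3)   [reduce mod 3]
2 = 2^1·1; (2/3) = -1 since 3 mod 8 = 3, so (2/3) = (-1)^1·(1/3); sign now -1
(1/3) = 1; final value = sign = -1

-1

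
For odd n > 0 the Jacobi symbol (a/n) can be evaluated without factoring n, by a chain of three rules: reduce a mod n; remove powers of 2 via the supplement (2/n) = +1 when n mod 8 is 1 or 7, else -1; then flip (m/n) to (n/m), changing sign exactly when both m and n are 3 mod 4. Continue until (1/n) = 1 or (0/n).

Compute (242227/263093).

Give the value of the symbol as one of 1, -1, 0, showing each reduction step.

reciprocity: (242227/263093) = +1·(263093/242227) since 242227 mod 4 = 3, 263093 mod 4 = 1; sign now +1
(263093/242227) = (20866/242227)   [reduce mod 242227]
20866 = 2^1·10433; (2/242227) = -1 since 242227 mod 8 = 3, so (20866/242227) = (-1)^1·(10433/242227); sign now -1
reciprocity: (10433/242227) = +1·(242227/10433) since 10433 mod 4 = 1, 242227 mod 4 = 3; sign now -1
(242227/10433) = (2268/10433)   [reduce mod 10433]
2268 = 2^2·567; (2/10433) = +1 since 10433 mod 8 = 1, so (2268/10433) = (+1)^2·(567/10433); sign now -1
reciprocity: (567/10433) = +1·(10433/567) since 567 mod 4 = 3, 10433 mod 4 = 1; sign now -1
(10433/567) = (227/567)   [reduce mod 567]
reciprocity: (227/567) = -1·(567/227) since 227 mod 4 = 3, 567 mod 4 = 3; sign now +1
(567/227) = (113/227)   [reduce mod 227]
reciprocity: (113/227) = +1·(227/113) since 113 mod 4 = 1, 227 mod 4 = 3; sign now +1
(227/113) = (1/113)   [reduce mod 113]
(1/113) = 1; final value = sign = +1

1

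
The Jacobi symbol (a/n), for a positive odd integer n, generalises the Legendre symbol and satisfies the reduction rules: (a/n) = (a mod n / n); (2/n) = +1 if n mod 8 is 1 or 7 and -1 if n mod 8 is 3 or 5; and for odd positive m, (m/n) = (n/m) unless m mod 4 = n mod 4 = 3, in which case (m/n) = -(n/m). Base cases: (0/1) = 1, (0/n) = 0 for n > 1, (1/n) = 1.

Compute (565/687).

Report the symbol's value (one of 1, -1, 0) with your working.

flip (565/687) -> (687/565): both odd, 565 mod 4 = 1, 687 mod 4 = 3, so the flip contributes +1; sign now +1
(687/565): 687 mod 565 = 122, so (687/565) = (122/565)
factor out 2^1: 122 = 2^1·61; with 565 mod 8 = 5, (2/565) = -1; sign now -1; continue with (61/565)
flip (61/565) -> (565/61): both odd, 61 mod 4 = 1, 565 mod 4 = 1, so the flip contributes +1; sign now -1
(565/61): 565 mod 61 = 16, so (565/61) = (16/61)
factor out 2^4: 16 = 2^4·1; with 61 mod 8 = 5, (2/61) = -1; sign now -1; continue with (1/61)
reached (1/61) = 1, so the symbol is -1

-1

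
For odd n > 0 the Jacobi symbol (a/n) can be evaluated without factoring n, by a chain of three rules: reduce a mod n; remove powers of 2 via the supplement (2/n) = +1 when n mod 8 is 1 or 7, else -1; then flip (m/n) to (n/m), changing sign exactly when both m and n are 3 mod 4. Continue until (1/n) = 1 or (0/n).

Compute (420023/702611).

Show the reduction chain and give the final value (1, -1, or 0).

1

flip (420023/702611) -> (702611/420023): both odd, 420023 mod 4 = 3, 702611 mod 4 = 3, so the flip contributes -1; sign now -1
(702611/420023): 702611 mod 420023 = 282588, so (702611/420023) = (282588/420023)
factor out 2^2: 282588 = 2^2·70647; with 420023 mod 8 = 7, (2/420023) = +1; sign now -1; continue with (70647/420023)
flip (70647/420023) -> (420023/70647): both odd, 70647 mod 4 = 3, 420023 mod 4 = 3, so the flip contributes -1; sign now +1
(420023/70647): 420023 mod 70647 = 66788, so (420023/70647) = (66788/70647)
factor out 2^2: 66788 = 2^2·16697; with 70647 mod 8 = 7, (2/70647) = +1; sign now +1; continue with (16697/70647)
flip (16697/70647) -> (70647/16697): both odd, 16697 mod 4 = 1, 70647 mod 4 = 3, so the flip contributes +1; sign now +1
(70647/16697): 70647 mod 16697 = 3859, so (70647/16697) = (3859/16697)
flip (3859/16697) -> (16697/3859): both odd, 3859 mod 4 = 3, 16697 mod 4 = 1, so the flip contributes +1; sign now +1
(16697/3859): 16697 mod 3859 = 1261, so (16697/3859) = (1261/3859)
flip (1261/3859) -> (3859/1261): both odd, 1261 mod 4 = 1, 3859 mod 4 = 3, so the flip contributes +1; sign now +1
(3859/1261): 3859 mod 1261 = 76, so (3859/1261) = (76/1261)
factor out 2^2: 76 = 2^2·19; with 1261 mod 8 = 5, (2/1261) = -1; sign now +1; continue with (19/1261)
flip (19/1261) -> (1261/19): both odd, 19 mod 4 = 3, 1261 mod 4 = 1, so the flip contributes +1; sign now +1
(1261/19): 1261 mod 19 = 7, so (1261/19) = (7/19)
flip (7/19) -> (19/7): both odd, 7 mod 4 = 3, 19 mod 4 = 3, so the flip contributes -1; sign now -1
(19/7): 19 mod 7 = 5, so (19/7) = (5/7)
flip (5/7) -> (7/5): both odd, 5 mod 4 = 1, 7 mod 4 = 3, so the flip contributes +1; sign now -1
(7/5): 7 mod 5 = 2, so (7/5) = (2/5)
factor out 2^1: 2 = 2^1·1; with 5 mod 8 = 5, (2/5) = -1; sign now +1; continue with (1/5)
reached (1/5) = 1, so the symbol is +1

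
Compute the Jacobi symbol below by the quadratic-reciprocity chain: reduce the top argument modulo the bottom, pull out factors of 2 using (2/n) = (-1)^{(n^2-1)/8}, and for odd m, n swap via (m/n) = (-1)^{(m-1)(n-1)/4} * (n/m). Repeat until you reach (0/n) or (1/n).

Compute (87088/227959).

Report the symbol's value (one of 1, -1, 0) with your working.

1

factor out 2^4: 87088 = 2^4·5443; with 227959 mod 8 = 7, (2/227959) = +1; sign now +1; continue with (5443/227959)
flip (5443/227959) -> (227959/5443): both odd, 5443 mod 4 = 3, 227959 mod 4 = 3, so the flip contributes -1; sign now -1
(227959/5443): 227959 mod 5443 = 4796, so (227959/5443) = (4796/5443)
factor out 2^2: 4796 = 2^2·1199; with 5443 mod 8 = 3, (2/5443) = -1; sign now -1; continue with (1199/5443)
flip (1199/5443) -> (5443/1199): both odd, 1199 mod 4 = 3, 5443 mod 4 = 3, so the flip contributes -1; sign now +1
(5443/1199): 5443 mod 1199 = 647, so (5443/1199) = (647/1199)
flip (647/1199) -> (1199/647): both odd, 647 mod 4 = 3, 1199 mod 4 = 3, so the flip contributes -1; sign now -1
(1199/647): 1199 mod 647 = 552, so (1199/647) = (552/647)
factor out 2^3: 552 = 2^3·69; with 647 mod 8 = 7, (2/647) = +1; sign now -1; continue with (69/647)
flip (69/647) -> (647/69): both odd, 69 mod 4 = 1, 647 mod 4 = 3, so the flip contributes +1; sign now -1
(647/69): 647 mod 69 = 26, so (647/69) = (26/69)
factor out 2^1: 26 = 2^1·13; with 69 mod 8 = 5, (2/69) = -1; sign now +1; continue with (13/69)
flip (13/69) -> (69/13): both odd, 13 mod 4 = 1, 69 mod 4 = 1, so the flip contributes +1; sign now +1
(69/13): 69 mod 13 = 4, so (69/13) = (4/13)
factor out 2^2: 4 = 2^2·1; with 13 mod 8 = 5, (2/13) = -1; sign now +1; continue with (1/13)
reached (1/13) = 1, so the symbol is +1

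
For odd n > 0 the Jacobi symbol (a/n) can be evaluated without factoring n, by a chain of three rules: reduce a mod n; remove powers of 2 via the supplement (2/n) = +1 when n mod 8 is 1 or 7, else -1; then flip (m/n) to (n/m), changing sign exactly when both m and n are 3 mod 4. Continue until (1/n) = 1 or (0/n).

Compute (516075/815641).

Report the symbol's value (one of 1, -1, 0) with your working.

reciprocity: (516075/815641) = +1·(815641/516075) since 516075 mod 4 = 3, 815641 mod 4 = 1; sign now +1
(815641/516075) = (299566/516075)   [reduce mod 516075]
299566 = 2^1·149783; (2/516075) = -1 since 516075 mod 8 = 3, so (299566/516075) = (-1)^1·(149783/516075); sign now -1
reciprocity: (149783/516075) = -1·(516075/149783) since 149783 mod 4 = 3, 516075 mod 4 = 3; sign now +1
(516075/149783) = (66726/149783)   [reduce mod 149783]
66726 = 2^1·33363; (2/149783) = +1 since 149783 mod 8 = 7, so (66726/149783) = (+1)^1·(33363/149783); sign now +1
reciprocity: (33363/149783) = -1·(149783/33363) since 33363 mod 4 = 3, 149783 mod 4 = 3; sign now -1
(149783/33363) = (16331/33363)   [reduce mod 33363]
reciprocity: (16331/33363) = -1·(33363/16331) since 16331 mod 4 = 3, 33363 mod 4 = 3; sign now +1
(33363/16331) = (701/16331)   [reduce mod 16331]
reciprocity: (701/16331) = +1·(16331/701) since 701 mod 4 = 1, 16331 mod 4 = 3; sign now +1
(16331/701) = (208/701)   [reduce mod 701]
208 = 2^4·13; (2/701) = -1 since 701 mod 8 = 5, so (208/701) = (-1)^4·(13/701); sign now +1
reciprocity: (13/701) = +1·(701/13) since 13 mod 4 = 1, 701 mod 4 = 1; sign now +1
(701/13) = (12/13)   [reduce mod 13]
12 = 2^2·3; (2/13) = -1 since 13 mod 8 = 5, so (12/13) = (-1)^2·(3/13); sign now +1
reciprocity: (3/13) = +1·(13/3) since 3 mod 4 = 3, 13 mod 4 = 1; sign now +1
(13/3) = (1/3)   [reduce mod 3]
(1/3) = 1; final value = sign = +1

1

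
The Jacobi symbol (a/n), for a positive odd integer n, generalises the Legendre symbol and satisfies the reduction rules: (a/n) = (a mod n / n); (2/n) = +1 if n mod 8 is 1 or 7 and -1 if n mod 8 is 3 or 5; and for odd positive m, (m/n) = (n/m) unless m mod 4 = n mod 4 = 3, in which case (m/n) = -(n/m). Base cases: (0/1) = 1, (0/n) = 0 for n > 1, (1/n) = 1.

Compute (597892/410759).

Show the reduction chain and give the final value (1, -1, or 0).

(597892/410759) = (187133/410759)   [reduce mod 410759]
reciprocity: (187133/410759) = +1·(410759/187133) since 187133 mod 4 = 1, 410759 mod 4 = 3; sign now +1
(410759/187133) = (36493/187133)   [reduce mod 187133]
reciprocity: (36493/187133) = +1·(187133/36493) since 36493 mod 4 = 1, 187133 mod 4 = 1; sign now +1
(187133/36493) = (4668/36493)   [reduce mod 36493]
4668 = 2^2·1167; (2/36493) = -1 since 36493 mod 8 = 5, so (4668/36493) = (-1)^2·(1167/36493); sign now +1
reciprocity: (1167/36493) = +1·(36493/1167) since 1167 mod 4 = 3, 36493 mod 4 = 1; sign now +1
(36493/1167) = (316/1167)   [reduce mod 1167]
316 = 2^2·79; (2/1167) = +1 since 1167 mod 8 = 7, so (316/1167) = (+1)^2·(79/1167); sign now +1
reciprocity: (79/1167) = -1·(1167/79) since 79 mod 4 = 3, 1167 mod 4 = 3; sign now -1
(1167/79) = (61/79)   [reduce mod 79]
reciprocity: (61/79) = +1·(79/61) since 61 mod 4 = 1, 79 mod 4 = 3; sign now -1
(79/61) = (18/61)   [reduce mod 61]
18 = 2^1·9; (2/61) = -1 since 61 mod 8 = 5, so (18/61) = (-1)^1·(9/61); sign now +1
reciprocity: (9/61) = +1·(61/9) since 9 mod 4 = 1, 61 mod 4 = 1; sign now +1
(61/9) = (7/9)   [reduce mod 9]
reciprocity: (7/9) = +1·(9/7) since 7 mod 4 = 3, 9 mod 4 = 1; sign now +1
(9/7) = (2/7)   [reduce mod 7]
2 = 2^1·1; (2/7) = +1 since 7 mod 8 = 7, so (2/7) = (+1)^1·(1/7); sign now +1
(1/7) = 1; final value = sign = +1

1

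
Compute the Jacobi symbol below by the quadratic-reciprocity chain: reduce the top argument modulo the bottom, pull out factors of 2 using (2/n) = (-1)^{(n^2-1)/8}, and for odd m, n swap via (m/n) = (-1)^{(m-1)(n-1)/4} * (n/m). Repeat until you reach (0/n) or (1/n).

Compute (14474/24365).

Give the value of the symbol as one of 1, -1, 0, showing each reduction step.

-1

factor out 2^1: 14474 = 2^1·7237; with 24365 mod 8 = 5, (2/24365) = -1; sign now -1; continue with (7237/24365)
flip (7237/24365) -> (24365/7237): both odd, 7237 mod 4 = 1, 24365 mod 4 = 1, so the flip contributes +1; sign now -1
(24365/7237): 24365 mod 7237 = 2654, so (24365/7237) = (2654/7237)
factor out 2^1: 2654 = 2^1·1327; with 7237 mod 8 = 5, (2/7237) = -1; sign now +1; continue with (1327/7237)
flip (1327/7237) -> (7237/1327): both odd, 1327 mod 4 = 3, 7237 mod 4 = 1, so the flip contributes +1; sign now +1
(7237/1327): 7237 mod 1327 = 602, so (7237/1327) = (602/1327)
factor out 2^1: 602 = 2^1·301; with 1327 mod 8 = 7, (2/1327) = +1; sign now +1; continue with (301/1327)
flip (301/1327) -> (1327/301): both odd, 301 mod 4 = 1, 1327 mod 4 = 3, so the flip contributes +1; sign now +1
(1327/301): 1327 mod 301 = 123, so (1327/301) = (123/301)
flip (123/301) -> (301/123): both odd, 123 mod 4 = 3, 301 mod 4 = 1, so the flip contributes +1; sign now +1
(301/123): 301 mod 123 = 55, so (301/123) = (55/123)
flip (55/123) -> (123/55): both odd, 55 mod 4 = 3, 123 mod 4 = 3, so the flip contributes -1; sign now -1
(123/55): 123 mod 55 = 13, so (123/55) = (13/55)
flip (13/55) -> (55/13): both odd, 13 mod 4 = 1, 55 mod 4 = 3, so the flip contributes +1; sign now -1
(55/13): 55 mod 13 = 3, so (55/13) = (3/13)
flip (3/13) -> (13/3): both odd, 3 mod 4 = 3, 13 mod 4 = 1, so the flip contributes +1; sign now -1
(13/3): 13 mod 3 = 1, so (13/3) = (1/3)
reached (1/3) = 1, so the symbol is -1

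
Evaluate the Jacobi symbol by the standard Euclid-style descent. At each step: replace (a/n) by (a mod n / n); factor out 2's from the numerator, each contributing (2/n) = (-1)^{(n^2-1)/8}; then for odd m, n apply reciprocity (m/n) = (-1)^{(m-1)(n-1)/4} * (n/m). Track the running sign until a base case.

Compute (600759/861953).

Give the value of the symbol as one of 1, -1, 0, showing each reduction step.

-1

flip (600759/861953) -> (861953/600759): both odd, 600759 mod 4 = 3, 861953 mod 4 = 1, so the flip contributes +1; sign now +1
(861953/600759): 861953 mod 600759 = 261194, so (861953/600759) = (261194/600759)
factor out 2^1: 261194 = 2^1·130597; with 600759 mod 8 = 7, (2/600759) = +1; sign now +1; continue with (130597/600759)
flip (130597/600759) -> (600759/130597): both odd, 130597 mod 4 = 1, 600759 mod 4 = 3, so the flip contributes +1; sign now +1
(600759/130597): 600759 mod 130597 = 78371, so (600759/130597) = (78371/130597)
flip (78371/130597) -> (130597/78371): both odd, 78371 mod 4 = 3, 130597 mod 4 = 1, so the flip contributes +1; sign now +1
(130597/78371): 130597 mod 78371 = 52226, so (130597/78371) = (52226/78371)
factor out 2^1: 52226 = 2^1·26113; with 78371 mod 8 = 3, (2/78371) = -1; sign now -1; continue with (26113/78371)
flip (26113/78371) -> (78371/26113): both odd, 26113 mod 4 = 1, 78371 mod 4 = 3, so the flip contributes +1; sign now -1
(78371/26113): 78371 mod 26113 = 32, so (78371/26113) = (32/26113)
factor out 2^5: 32 = 2^5·1; with 26113 mod 8 = 1, (2/26113) = +1; sign now -1; continue with (1/26113)
reached (1/26113) = 1, so the symbol is -1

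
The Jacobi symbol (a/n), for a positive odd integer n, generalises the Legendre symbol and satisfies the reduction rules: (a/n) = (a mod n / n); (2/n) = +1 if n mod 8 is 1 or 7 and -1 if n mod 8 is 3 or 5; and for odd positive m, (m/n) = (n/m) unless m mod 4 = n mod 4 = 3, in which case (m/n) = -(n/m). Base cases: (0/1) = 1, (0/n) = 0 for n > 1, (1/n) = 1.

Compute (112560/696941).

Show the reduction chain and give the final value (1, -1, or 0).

0

112560 = 2^4·7035; (2/696941) = -1 since 696941 mod 8 = 5, so (112560/696941) = (-1)^4·(7035/696941); sign now +1
reciprocity: (7035/696941) = +1·(696941/7035) since 7035 mod 4 = 3, 696941 mod 4 = 1; sign now +1
(696941/7035) = (476/7035)   [reduce mod 7035]
476 = 2^2·119; (2/7035) = -1 since 7035 mod 8 = 3, so (476/7035) = (-1)^2·(119/7035); sign now +1
reciprocity: (119/7035) = -1·(7035/119) since 119 mod 4 = 3, 7035 mod 4 = 3; sign now -1
(7035/119) = (14/119)   [reduce mod 119]
14 = 2^1·7; (2/119) = +1 since 119 mod 8 = 7, so (14/119) = (+1)^1·(7/119); sign now -1
reciprocity: (7/119) = -1·(119/7) since 7 mod 4 = 3, 119 mod 4 = 3; sign now +1
(119/7) = (0/7)   [reduce mod 7]
(0/7) = 0   [gcd(a, n) > 1]; final value = 0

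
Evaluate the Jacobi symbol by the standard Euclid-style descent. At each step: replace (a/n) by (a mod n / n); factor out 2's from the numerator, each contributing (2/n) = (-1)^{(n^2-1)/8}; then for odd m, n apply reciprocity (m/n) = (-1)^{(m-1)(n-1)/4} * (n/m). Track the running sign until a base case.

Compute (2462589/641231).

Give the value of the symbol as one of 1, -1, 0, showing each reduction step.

-1

(2462589/641231): 2462589 mod 641231 = 538896, so (2462589/641231) = (538896/641231)
factor out 2^4: 538896 = 2^4·33681; with 641231 mod 8 = 7, (2/641231) = +1; sign now +1; continue with (33681/641231)
flip (33681/641231) -> (641231/33681): both odd, 33681 mod 4 = 1, 641231 mod 4 = 3, so the flip contributes +1; sign now +1
(641231/33681): 641231 mod 33681 = 1292, so (641231/33681) = (1292/33681)
factor out 2^2: 1292 = 2^2·323; with 33681 mod 8 = 1, (2/33681) = +1; sign now +1; continue with (323/33681)
flip (323/33681) -> (33681/323): both odd, 323 mod 4 = 3, 33681 mod 4 = 1, so the flip contributes +1; sign now +1
(33681/323): 33681 mod 323 = 89, so (33681/323) = (89/323)
flip (89/323) -> (323/89): both odd, 89 mod 4 = 1, 323 mod 4 = 3, so the flip contributes +1; sign now +1
(323/89): 323 mod 89 = 56, so (323/89) = (56/89)
factor out 2^3: 56 = 2^3·7; with 89 mod 8 = 1, (2/89) = +1; sign now +1; continue with (7/89)
flip (7/89) -> (89/7): both odd, 7 mod 4 = 3, 89 mod 4 = 1, so the flip contributes +1; sign now +1
(89/7): 89 mod 7 = 5, so (89/7) = (5/7)
flip (5/7) -> (7/5): both odd, 5 mod 4 = 1, 7 mod 4 = 3, so the flip contributes +1; sign now +1
(7/5): 7 mod 5 = 2, so (7/5) = (2/5)
factor out 2^1: 2 = 2^1·1; with 5 mod 8 = 5, (2/5) = -1; sign now -1; continue with (1/5)
reached (1/5) = 1, so the symbol is -1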